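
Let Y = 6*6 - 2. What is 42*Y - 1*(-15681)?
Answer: 17109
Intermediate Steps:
Y = 34 (Y = 36 - 2 = 34)
42*Y - 1*(-15681) = 42*34 - 1*(-15681) = 1428 + 15681 = 17109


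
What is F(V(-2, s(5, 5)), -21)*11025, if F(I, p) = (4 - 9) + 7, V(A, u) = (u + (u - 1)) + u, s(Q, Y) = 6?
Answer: 22050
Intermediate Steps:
V(A, u) = -1 + 3*u (V(A, u) = (u + (-1 + u)) + u = (-1 + 2*u) + u = -1 + 3*u)
F(I, p) = 2 (F(I, p) = -5 + 7 = 2)
F(V(-2, s(5, 5)), -21)*11025 = 2*11025 = 22050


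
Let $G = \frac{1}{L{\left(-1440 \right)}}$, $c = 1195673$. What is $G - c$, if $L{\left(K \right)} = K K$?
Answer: $- \frac{2479347532799}{2073600} \approx -1.1957 \cdot 10^{6}$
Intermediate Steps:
$L{\left(K \right)} = K^{2}$
$G = \frac{1}{2073600}$ ($G = \frac{1}{\left(-1440\right)^{2}} = \frac{1}{2073600} \approx 4.8225 \cdot 10^{-7}$)
$G - c = \frac{1}{2073600} - 1195673 = - \frac{2479347532799}{2073600}$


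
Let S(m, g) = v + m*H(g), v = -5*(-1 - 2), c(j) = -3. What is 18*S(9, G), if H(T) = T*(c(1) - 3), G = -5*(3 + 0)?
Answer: 14850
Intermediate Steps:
v = 15 (v = -5*(-3) = 15)
G = -15 (G = -5*3 = -15)
H(T) = -6*T (H(T) = T*(-3 - 3) = T*(-6) = -6*T)
S(m, g) = 15 - 6*g*m (S(m, g) = 15 + m*(-6*g) = 15 - 6*g*m)
18*S(9, G) = 18*(15 - 6*(-15)*9) = 18*(15 + 810) = 18*825 = 14850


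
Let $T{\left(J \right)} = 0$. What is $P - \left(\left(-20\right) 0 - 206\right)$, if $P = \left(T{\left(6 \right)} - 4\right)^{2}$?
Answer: $222$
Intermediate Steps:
$P = 16$ ($P = \left(0 - 4\right)^{2} = \left(-4\right)^{2} = 16$)
$P - \left(\left(-20\right) 0 - 206\right) = 16 - \left(\left(-20\right) 0 - 206\right) = 16 - \left(0 - 206\right) = 16 - -206 = 16 + 206 = 222$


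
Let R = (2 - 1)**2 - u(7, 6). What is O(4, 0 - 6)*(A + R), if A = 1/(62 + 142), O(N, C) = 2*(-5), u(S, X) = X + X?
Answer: 11215/102 ≈ 109.95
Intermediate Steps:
u(S, X) = 2*X
O(N, C) = -10
A = 1/204 ≈ 0.0049020
R = -11 (R = (2 - 1)**2 - 2*6 = 1**2 - 1*12 = 1 - 12 = -11)
O(4, 0 - 6)*(A + R) = -10*(1/204 - 11) = -10*(-2243/204) = 11215/102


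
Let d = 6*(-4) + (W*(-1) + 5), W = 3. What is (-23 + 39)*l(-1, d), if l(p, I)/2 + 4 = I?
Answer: -832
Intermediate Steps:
d = -22 (d = 6*(-4) + (3*(-1) + 5) = -24 + (-3 + 5) = -24 + 2 = -22)
l(p, I) = -8 + 2*I
(-23 + 39)*l(-1, d) = (-23 + 39)*(-8 + 2*(-22)) = 16*(-8 - 44) = 16*(-52) = -832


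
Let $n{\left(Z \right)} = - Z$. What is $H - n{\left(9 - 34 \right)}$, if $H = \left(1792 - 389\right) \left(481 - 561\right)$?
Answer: $-112265$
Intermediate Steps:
$H = -112240$ ($H = 1403 \left(-80\right) = -112240$)
$H - n{\left(9 - 34 \right)} = -112240 - - (9 - 34) = -112240 - \left(-1\right) \left(-25\right) = -112240 - 25 = -112265$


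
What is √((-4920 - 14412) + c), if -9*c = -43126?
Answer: I*√130862/3 ≈ 120.58*I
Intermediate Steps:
c = 43126/9 (c = -⅑*(-43126) = 43126/9 ≈ 4791.8)
√((-4920 - 14412) + c) = √((-4920 - 14412) + 43126/9) = √(-19332 + 43126/9) = √(-130862/9) = I*√130862/3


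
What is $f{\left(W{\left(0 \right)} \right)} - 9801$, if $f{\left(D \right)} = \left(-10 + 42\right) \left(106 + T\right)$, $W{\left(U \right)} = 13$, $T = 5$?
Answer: $-6249$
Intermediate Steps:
$f{\left(D \right)} = 3552$ ($f{\left(D \right)} = \left(-10 + 42\right) \left(106 + 5\right) = 32 \cdot 111 = 3552$)
$f{\left(W{\left(0 \right)} \right)} - 9801 = 3552 - 9801 = -6249$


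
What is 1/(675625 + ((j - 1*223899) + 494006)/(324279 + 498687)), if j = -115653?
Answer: 411483/278008279102 ≈ 1.4801e-6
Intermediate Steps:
1/(675625 + ((j - 1*223899) + 494006)/(324279 + 498687)) = 1/(675625 + ((-115653 - 1*223899) + 494006)/(324279 + 498687)) = 1/(675625 + ((-115653 - 223899) + 494006)/822966) = 1/(675625 + (-339552 + 494006)*(1/822966)) = 1/(675625 + 154454*(1/822966)) = 1/(675625 + 77227/411483) = 1/(278008279102/411483) = 411483/278008279102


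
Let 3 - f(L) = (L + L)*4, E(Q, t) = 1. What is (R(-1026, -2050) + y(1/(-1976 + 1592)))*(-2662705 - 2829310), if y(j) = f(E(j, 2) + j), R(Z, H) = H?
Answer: 541726867585/48 ≈ 1.1286e+10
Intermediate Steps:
f(L) = 3 - 8*L (f(L) = 3 - (L + L)*4 = 3 - 2*L*4 = 3 - 8*L)
y(j) = -5 - 8*j (y(j) = 3 - 8*(1 + j) = 3 + (-8 - 8*j) = -5 - 8*j)
(R(-1026, -2050) + y(1/(-1976 + 1592)))*(-2662705 - 2829310) = (-2050 + (-5 - 8/(-1976 + 1592)))*(-2662705 - 2829310) = (-2050 + (-5 - 8/(-384)))*(-5492015) = (-2050 + (-5 - 8*(-1/384)))*(-5492015) = (-2050 + (-5 + 1/48))*(-5492015) = (-2050 - 239/48)*(-5492015) = -98639/48*(-5492015) = 541726867585/48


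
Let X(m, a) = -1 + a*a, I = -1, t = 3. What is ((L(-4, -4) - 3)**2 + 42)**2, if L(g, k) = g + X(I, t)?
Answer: 1849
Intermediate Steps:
X(m, a) = -1 + a**2
L(g, k) = 8 + g (L(g, k) = g + (-1 + 3**2) = g + (-1 + 9) = g + 8 = 8 + g)
((L(-4, -4) - 3)**2 + 42)**2 = (((8 - 4) - 3)**2 + 42)**2 = ((4 - 3)**2 + 42)**2 = (1**2 + 42)**2 = (1 + 42)**2 = 43**2 = 1849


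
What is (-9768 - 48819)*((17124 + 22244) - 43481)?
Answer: 240968331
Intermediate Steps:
(-9768 - 48819)*((17124 + 22244) - 43481) = -58587*(39368 - 43481) = -58587*(-4113) = 240968331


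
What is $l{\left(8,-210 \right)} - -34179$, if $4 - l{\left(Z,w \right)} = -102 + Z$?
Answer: $34277$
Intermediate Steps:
$l{\left(Z,w \right)} = 106 - Z$ ($l{\left(Z,w \right)} = 4 - \left(-102 + Z\right) = 106 - Z$)
$l{\left(8,-210 \right)} - -34179 = \left(106 - 8\right) - -34179 = \left(106 - 8\right) + 34179 = 98 + 34179 = 34277$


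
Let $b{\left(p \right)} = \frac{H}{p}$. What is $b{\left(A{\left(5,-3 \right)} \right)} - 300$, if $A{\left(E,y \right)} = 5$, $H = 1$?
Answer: $- \frac{1499}{5} \approx -299.8$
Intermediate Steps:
$b{\left(p \right)} = \frac{1}{p}$ ($b{\left(p \right)} = 1 \frac{1}{p} = \frac{1}{p}$)
$b{\left(A{\left(5,-3 \right)} \right)} - 300 = \frac{1}{5} - 300 = - \frac{1499}{5}$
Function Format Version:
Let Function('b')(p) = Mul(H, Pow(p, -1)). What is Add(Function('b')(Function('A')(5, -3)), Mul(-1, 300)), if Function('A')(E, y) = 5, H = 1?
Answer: Rational(-1499, 5) ≈ -299.80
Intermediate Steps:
Function('b')(p) = Pow(p, -1) (Function('b')(p) = Mul(1, Pow(p, -1)) = Pow(p, -1))
Add(Function('b')(Function('A')(5, -3)), Mul(-1, 300)) = Add(Pow(5, -1), Mul(-1, 300)) = Add(Rational(1, 5), -300) = Rational(-1499, 5)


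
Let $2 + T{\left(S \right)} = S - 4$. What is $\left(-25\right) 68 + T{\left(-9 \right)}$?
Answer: $-1715$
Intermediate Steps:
$T{\left(S \right)} = -6 + S$ ($T{\left(S \right)} = -2 + \left(S - 4\right) = -2 + \left(-4 + S\right) = -6 + S$)
$\left(-25\right) 68 + T{\left(-9 \right)} = \left(-25\right) 68 - 15 = -1700 - 15 = -1715$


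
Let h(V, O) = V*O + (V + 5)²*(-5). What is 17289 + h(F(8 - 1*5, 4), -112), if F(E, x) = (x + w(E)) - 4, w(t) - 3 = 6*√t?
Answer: 16093 - 1152*√3 ≈ 14098.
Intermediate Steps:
w(t) = 3 + 6*√t
F(E, x) = -1 + x + 6*√E (F(E, x) = (x + (3 + 6*√E)) - 4 = (3 + x + 6*√E) - 4 = -1 + x + 6*√E)
h(V, O) = -5*(5 + V)² + O*V (h(V, O) = O*V + (5 + V)²*(-5) = O*V - 5*(5 + V)² = -5*(5 + V)² + O*V)
17289 + h(F(8 - 1*5, 4), -112) = 17289 + (-5*(5 + (-1 + 4 + 6*√(8 - 1*5)))² - 112*(-1 + 4 + 6*√(8 - 1*5))) = 17289 + (-5*(5 + (-1 + 4 + 6*√(8 - 5)))² - 112*(-1 + 4 + 6*√(8 - 5))) = 17289 + (-5*(5 + (-1 + 4 + 6*√3))² - 112*(-1 + 4 + 6*√3)) = 17289 + (-5*(5 + (3 + 6*√3))² - 112*(3 + 6*√3)) = 17289 + (-5*(8 + 6*√3)² + (-336 - 672*√3)) = 17289 + (-336 - 672*√3 - 5*(8 + 6*√3)²) = 16953 - 672*√3 - 5*(8 + 6*√3)²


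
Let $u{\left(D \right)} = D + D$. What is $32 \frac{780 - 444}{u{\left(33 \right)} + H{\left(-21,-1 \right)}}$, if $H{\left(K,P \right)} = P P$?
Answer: $\frac{10752}{67} \approx 160.48$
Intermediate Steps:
$H{\left(K,P \right)} = P^{2}$
$u{\left(D \right)} = 2 D$
$32 \frac{780 - 444}{u{\left(33 \right)} + H{\left(-21,-1 \right)}} = 32 \frac{780 - 444}{2 \cdot 33 + \left(-1\right)^{2}} = 32 \frac{336}{66 + 1} = 32 \cdot \frac{336}{67} = \frac{10752}{67}$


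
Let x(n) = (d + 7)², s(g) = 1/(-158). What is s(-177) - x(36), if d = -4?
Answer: -1423/158 ≈ -9.0063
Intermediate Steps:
s(g) = -1/158
x(n) = 9 (x(n) = (-4 + 7)² = 3² = 9)
s(-177) - x(36) = -1/158 - 1*9 = -1/158 - 9 = -1423/158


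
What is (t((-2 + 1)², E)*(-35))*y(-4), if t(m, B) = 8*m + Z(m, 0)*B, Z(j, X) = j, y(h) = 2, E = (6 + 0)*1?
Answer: -980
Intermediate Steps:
E = 6 (E = 6*1 = 6)
t(m, B) = 8*m + B*m (t(m, B) = 8*m + m*B = 8*m + B*m)
(t((-2 + 1)², E)*(-35))*y(-4) = (((-2 + 1)²*(8 + 6))*(-35))*2 = (((-1)²*14)*(-35))*2 = ((1*14)*(-35))*2 = (14*(-35))*2 = -490*2 = -980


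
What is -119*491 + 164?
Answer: -58265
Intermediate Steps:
-119*491 + 164 = -58429 + 164 = -58265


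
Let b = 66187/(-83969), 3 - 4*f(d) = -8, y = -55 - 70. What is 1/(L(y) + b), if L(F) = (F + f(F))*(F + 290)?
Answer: -335876/6775303513 ≈ -4.9574e-5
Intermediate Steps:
y = -125
f(d) = 11/4 (f(d) = ¾ - ¼*(-8) = ¾ + 2 = 11/4)
L(F) = (290 + F)*(11/4 + F) (L(F) = (F + 11/4)*(F + 290) = (11/4 + F)*(290 + F) = (290 + F)*(11/4 + F))
b = -66187/83969 (b = 66187*(-1/83969) = -66187/83969 ≈ -0.78823)
1/(L(y) + b) = 1/((1595/2 + (-125)² + (1171/4)*(-125)) - 66187/83969) = 1/((1595/2 + 15625 - 146375/4) - 66187/83969) = 1/(-80685/4 - 66187/83969) = 1/(-6775303513/335876) = -335876/6775303513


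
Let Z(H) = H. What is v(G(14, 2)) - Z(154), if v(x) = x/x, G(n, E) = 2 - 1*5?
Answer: -153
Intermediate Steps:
G(n, E) = -3 (G(n, E) = 2 - 5 = -3)
v(x) = 1
v(G(14, 2)) - Z(154) = 1 - 1*154 = 1 - 154 = -153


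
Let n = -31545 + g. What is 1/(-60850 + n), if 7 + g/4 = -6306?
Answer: -1/117647 ≈ -8.5000e-6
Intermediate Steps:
g = -25252 (g = -28 + 4*(-6306) = -28 - 25224 = -25252)
n = -56797 (n = -31545 - 25252 = -56797)
1/(-60850 + n) = 1/(-60850 - 56797) = 1/(-117647) = -1/117647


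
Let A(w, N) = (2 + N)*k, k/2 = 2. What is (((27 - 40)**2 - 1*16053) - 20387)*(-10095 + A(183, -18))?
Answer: 368477089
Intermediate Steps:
k = 4 (k = 2*2 = 4)
A(w, N) = 8 + 4*N (A(w, N) = (2 + N)*4 = 8 + 4*N)
(((27 - 40)**2 - 1*16053) - 20387)*(-10095 + A(183, -18)) = (((27 - 40)**2 - 1*16053) - 20387)*(-10095 + (8 + 4*(-18))) = (((-13)**2 - 16053) - 20387)*(-10095 + (8 - 72)) = ((169 - 16053) - 20387)*(-10095 - 64) = (-15884 - 20387)*(-10159) = -36271*(-10159) = 368477089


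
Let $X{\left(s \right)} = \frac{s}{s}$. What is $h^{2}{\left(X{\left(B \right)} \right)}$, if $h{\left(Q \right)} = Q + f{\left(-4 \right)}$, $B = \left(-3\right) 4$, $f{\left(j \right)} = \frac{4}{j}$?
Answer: $0$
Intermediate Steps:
$B = -12$
$X{\left(s \right)} = 1$
$h{\left(Q \right)} = -1 + Q$ ($h{\left(Q \right)} = Q + \frac{4}{-4} = Q + 4 \left(- \frac{1}{4}\right) = Q - 1 = -1 + Q$)
$h^{2}{\left(X{\left(B \right)} \right)} = \left(-1 + 1\right)^{2} = 0^{2} = 0$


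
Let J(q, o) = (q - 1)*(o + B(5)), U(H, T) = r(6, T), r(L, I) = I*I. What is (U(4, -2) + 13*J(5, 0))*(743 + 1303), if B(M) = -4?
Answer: -417384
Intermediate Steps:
r(L, I) = I²
U(H, T) = T²
J(q, o) = (-1 + q)*(-4 + o) (J(q, o) = (q - 1)*(o - 4) = (-1 + q)*(-4 + o))
(U(4, -2) + 13*J(5, 0))*(743 + 1303) = ((-2)² + 13*(4 - 1*0 - 4*5 + 0*5))*(743 + 1303) = (4 + 13*(4 + 0 - 20 + 0))*2046 = (4 + 13*(-16))*2046 = (4 - 208)*2046 = -204*2046 = -417384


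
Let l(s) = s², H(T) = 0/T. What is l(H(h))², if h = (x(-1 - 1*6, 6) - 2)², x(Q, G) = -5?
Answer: 0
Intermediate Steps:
h = 49 (h = (-5 - 2)² = (-7)² = 49)
H(T) = 0
l(H(h))² = (0²)² = 0² = 0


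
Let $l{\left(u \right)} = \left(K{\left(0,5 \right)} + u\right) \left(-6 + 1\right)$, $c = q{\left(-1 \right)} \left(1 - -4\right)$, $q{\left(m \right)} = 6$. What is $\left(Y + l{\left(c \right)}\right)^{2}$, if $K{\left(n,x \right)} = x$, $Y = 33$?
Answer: $20164$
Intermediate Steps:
$c = 30$ ($c = 6 \left(1 - -4\right) = 6 \left(1 + 4\right) = 6 \cdot 5 = 30$)
$l{\left(u \right)} = -25 - 5 u$ ($l{\left(u \right)} = \left(5 + u\right) \left(-6 + 1\right) = \left(5 + u\right) \left(-5\right) = -25 - 5 u$)
$\left(Y + l{\left(c \right)}\right)^{2} = \left(33 - 175\right)^{2} = \left(-142\right)^{2} = 20164$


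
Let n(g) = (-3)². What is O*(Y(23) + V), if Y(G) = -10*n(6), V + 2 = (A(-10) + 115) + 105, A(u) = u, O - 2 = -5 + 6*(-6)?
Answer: -4602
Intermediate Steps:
n(g) = 9
O = -39 (O = 2 + (-5 + 6*(-6)) = 2 + (-5 - 36) = 2 - 41 = -39)
V = 208 (V = -2 + ((-10 + 115) + 105) = -2 + (105 + 105) = -2 + 210 = 208)
Y(G) = -90 (Y(G) = -10*9 = -90)
O*(Y(23) + V) = -39*(-90 + 208) = -39*118 = -4602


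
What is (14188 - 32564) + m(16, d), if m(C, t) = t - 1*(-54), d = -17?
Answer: -18339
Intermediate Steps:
m(C, t) = 54 + t (m(C, t) = t + 54 = 54 + t)
(14188 - 32564) + m(16, d) = (14188 - 32564) + (54 - 17) = -18376 + 37 = -18339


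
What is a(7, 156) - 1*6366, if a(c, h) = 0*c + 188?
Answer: -6178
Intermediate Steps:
a(c, h) = 188 (a(c, h) = 0 + 188 = 188)
a(7, 156) - 1*6366 = 188 - 1*6366 = 188 - 6366 = -6178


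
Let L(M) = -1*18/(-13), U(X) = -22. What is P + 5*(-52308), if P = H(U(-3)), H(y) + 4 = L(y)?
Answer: -3400054/13 ≈ -2.6154e+5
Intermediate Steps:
L(M) = 18/13 (L(M) = -18*(-1/13) = 18/13)
H(y) = -34/13 (H(y) = -4 + 18/13 = -34/13)
P = -34/13 ≈ -2.6154
P + 5*(-52308) = -34/13 + 5*(-52308) = -34/13 - 261540 = -3400054/13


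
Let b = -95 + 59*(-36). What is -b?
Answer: 2219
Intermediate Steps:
b = -2219 (b = -95 - 2124 = -2219)
-b = -1*(-2219) = 2219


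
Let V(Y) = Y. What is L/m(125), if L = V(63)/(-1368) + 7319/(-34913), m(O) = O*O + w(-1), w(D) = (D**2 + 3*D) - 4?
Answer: -1356879/82886534344 ≈ -1.6370e-5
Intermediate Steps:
w(D) = -4 + D**2 + 3*D
m(O) = -6 + O**2 (m(O) = O*O + (-4 + (-1)**2 + 3*(-1)) = O**2 + (-4 + 1 - 3) = O**2 - 6 = -6 + O**2)
L = -1356879/5306776 (L = 63/(-1368) + 7319/(-34913) = 63*(-1/1368) + 7319*(-1/34913) = -7/152 - 7319/34913 = -1356879/5306776 ≈ -0.25569)
L/m(125) = -1356879/(5306776*(-6 + 125**2)) = -1356879/(5306776*(-6 + 15625)) = -1356879/5306776/15619 = -1356879/5306776*1/15619 = -1356879/82886534344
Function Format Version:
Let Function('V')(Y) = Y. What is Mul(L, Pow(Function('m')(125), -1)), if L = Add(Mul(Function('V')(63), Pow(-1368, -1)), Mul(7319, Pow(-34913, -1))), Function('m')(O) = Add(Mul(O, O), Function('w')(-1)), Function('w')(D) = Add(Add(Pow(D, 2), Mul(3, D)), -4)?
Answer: Rational(-1356879, 82886534344) ≈ -1.6370e-5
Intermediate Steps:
Function('w')(D) = Add(-4, Pow(D, 2), Mul(3, D))
Function('m')(O) = Add(-6, Pow(O, 2)) (Function('m')(O) = Add(Mul(O, O), Add(-4, Pow(-1, 2), Mul(3, -1))) = Add(Pow(O, 2), Add(-4, 1, -3)) = Add(Pow(O, 2), -6) = Add(-6, Pow(O, 2)))
L = Rational(-1356879, 5306776) (L = Add(Mul(63, Pow(-1368, -1)), Mul(7319, Pow(-34913, -1))) = Add(Mul(63, Rational(-1, 1368)), Mul(7319, Rational(-1, 34913))) = Add(Rational(-7, 152), Rational(-7319, 34913)) = Rational(-1356879, 5306776) ≈ -0.25569)
Mul(L, Pow(Function('m')(125), -1)) = Mul(Rational(-1356879, 5306776), Pow(Add(-6, Pow(125, 2)), -1)) = Mul(Rational(-1356879, 5306776), Pow(Add(-6, 15625), -1)) = Mul(Rational(-1356879, 5306776), Pow(15619, -1)) = Mul(Rational(-1356879, 5306776), Rational(1, 15619)) = Rational(-1356879, 82886534344)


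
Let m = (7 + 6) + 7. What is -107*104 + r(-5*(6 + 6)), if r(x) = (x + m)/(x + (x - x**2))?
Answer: -1034903/93 ≈ -11128.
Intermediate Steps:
m = 20 (m = 13 + 7 = 20)
r(x) = (20 + x)/(-x**2 + 2*x) (r(x) = (x + 20)/(x + (x - x**2)) = (20 + x)/(-x**2 + 2*x))
-107*104 + r(-5*(6 + 6)) = -107*104 + (-20 - (-5)*(6 + 6))/(((-5*(6 + 6)))*(-2 - 5*(6 + 6))) = -11128 + (-20 - (-5)*12)/(((-5*12))*(-2 - 5*12)) = -11128 + (-20 - 1*(-60))/((-60)*(-2 - 60)) = -11128 - 1/60*(-20 + 60)/(-62) = -11128 - 1/60*(-1/62)*40 = -11128 + 1/93 = -1034903/93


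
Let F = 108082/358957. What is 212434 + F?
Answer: 76254779420/358957 ≈ 2.1243e+5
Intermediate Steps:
F = 108082/358957 (F = 108082*(1/358957) = 108082/358957 ≈ 0.30110)
212434 + F = 212434 + 108082/358957 = 76254779420/358957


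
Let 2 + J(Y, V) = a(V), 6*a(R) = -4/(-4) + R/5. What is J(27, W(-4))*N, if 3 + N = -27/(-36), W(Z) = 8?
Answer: 141/40 ≈ 3.5250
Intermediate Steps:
a(R) = 1/6 + R/30 (a(R) = (-4/(-4) + R/5)/6 = (-4*(-1/4) + R*(1/5))/6 = (1 + R/5)/6 = 1/6 + R/30)
J(Y, V) = -11/6 + V/30 (J(Y, V) = -2 + (1/6 + V/30) = -11/6 + V/30)
N = -9/4 (N = -3 - 27/(-36) = -3 - 27*(-1/36) = -3 + 3/4 = -9/4 ≈ -2.2500)
J(27, W(-4))*N = (-11/6 + (1/30)*8)*(-9/4) = (-11/6 + 4/15)*(-9/4) = -47/30*(-9/4) = 141/40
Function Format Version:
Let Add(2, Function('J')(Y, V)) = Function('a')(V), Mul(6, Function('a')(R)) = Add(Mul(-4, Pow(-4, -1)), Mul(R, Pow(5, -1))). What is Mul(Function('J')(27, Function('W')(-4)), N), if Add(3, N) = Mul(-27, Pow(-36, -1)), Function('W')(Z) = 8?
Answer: Rational(141, 40) ≈ 3.5250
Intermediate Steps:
Function('a')(R) = Add(Rational(1, 6), Mul(Rational(1, 30), R)) (Function('a')(R) = Mul(Rational(1, 6), Add(Mul(-4, Pow(-4, -1)), Mul(R, Pow(5, -1)))) = Mul(Rational(1, 6), Add(Mul(-4, Rational(-1, 4)), Mul(R, Rational(1, 5)))) = Mul(Rational(1, 6), Add(1, Mul(Rational(1, 5), R))) = Add(Rational(1, 6), Mul(Rational(1, 30), R)))
Function('J')(Y, V) = Add(Rational(-11, 6), Mul(Rational(1, 30), V)) (Function('J')(Y, V) = Add(-2, Add(Rational(1, 6), Mul(Rational(1, 30), V))) = Add(Rational(-11, 6), Mul(Rational(1, 30), V)))
N = Rational(-9, 4) (N = Add(-3, Mul(-27, Pow(-36, -1))) = Add(-3, Mul(-27, Rational(-1, 36))) = Add(-3, Rational(3, 4)) = Rational(-9, 4) ≈ -2.2500)
Mul(Function('J')(27, Function('W')(-4)), N) = Mul(Add(Rational(-11, 6), Mul(Rational(1, 30), 8)), Rational(-9, 4)) = Mul(Add(Rational(-11, 6), Rational(4, 15)), Rational(-9, 4)) = Mul(Rational(-47, 30), Rational(-9, 4)) = Rational(141, 40)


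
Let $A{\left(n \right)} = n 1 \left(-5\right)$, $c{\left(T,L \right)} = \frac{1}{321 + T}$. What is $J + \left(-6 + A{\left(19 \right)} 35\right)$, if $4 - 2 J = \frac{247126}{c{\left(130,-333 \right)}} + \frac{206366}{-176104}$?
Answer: $- \frac{9814318433985}{176104} \approx -5.573 \cdot 10^{7}$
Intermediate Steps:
$A{\left(n \right)} = - 5 n$ ($A{\left(n \right)} = n \left(-5\right) = - 5 n$)
$J = - \frac{9813731831561}{176104}$ ($J = 2 - \frac{\frac{247126}{\frac{1}{321 + 130}} + \frac{206366}{-176104}}{2} = 2 - \frac{\frac{247126}{\frac{1}{451}} + 206366 \left(- \frac{1}{176104}\right)}{2} = 2 - \frac{247126 \frac{1}{\frac{1}{451}} - \frac{103183}{88052}}{2} = 2 - \frac{247126 \cdot 451 - \frac{103183}{88052}}{2} = 2 - \frac{111453826 - \frac{103183}{88052}}{2} = 2 - \frac{9813732183769}{176104} = - \frac{9813731831561}{176104} \approx -5.5727 \cdot 10^{7}$)
$J + \left(-6 + A{\left(19 \right)} 35\right) = - \frac{9813731831561}{176104} + \left(-6 + \left(-5\right) 19 \cdot 35\right) = - \frac{9813731831561}{176104} - 3331 = - \frac{9814318433985}{176104}$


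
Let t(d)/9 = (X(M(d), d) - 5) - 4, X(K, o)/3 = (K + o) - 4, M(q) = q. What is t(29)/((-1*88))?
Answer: -1377/88 ≈ -15.648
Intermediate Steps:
X(K, o) = -12 + 3*K + 3*o (X(K, o) = 3*((K + o) - 4) = 3*(-4 + K + o) = -12 + 3*K + 3*o)
t(d) = -189 + 54*d (t(d) = 9*(((-12 + 3*d + 3*d) - 5) - 4) = 9*(((-12 + 6*d) - 5) - 4) = 9*((-17 + 6*d) - 4) = 9*(-21 + 6*d) = -189 + 54*d)
t(29)/((-1*88)) = (-189 + 54*29)/((-1*88)) = (-189 + 1566)/(-88) = 1377*(-1/88) = -1377/88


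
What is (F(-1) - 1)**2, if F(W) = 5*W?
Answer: 36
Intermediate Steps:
(F(-1) - 1)**2 = (5*(-1) - 1)**2 = (-5 - 1)**2 = (-6)**2 = 36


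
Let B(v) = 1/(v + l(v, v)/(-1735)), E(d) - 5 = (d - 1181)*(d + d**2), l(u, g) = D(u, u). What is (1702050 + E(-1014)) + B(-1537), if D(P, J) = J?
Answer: -6004500857341465/2665158 ≈ -2.2530e+9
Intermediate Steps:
l(u, g) = u
E(d) = 5 + (-1181 + d)*(d + d**2) (E(d) = 5 + (d - 1181)*(d + d**2) = 5 + (-1181 + d)*(d + d**2))
B(v) = 1735/(1734*v) (B(v) = 1/(v + v/(-1735)) = 1/(v + v*(-1/1735)) = 1/(v - v/1735) = 1/(1734*v/1735) = 1735/(1734*v))
(1702050 + E(-1014)) + B(-1537) = (1702050 + (5 + (-1014)**3 - 1181*(-1014) - 1180*(-1014)**2)) + (1735/1734)/(-1537) = (1702050 + (5 - 1042590744 + 1197534 - 1180*1028196)) + (1735/1734)*(-1/1537) = (1702050 + (5 - 1042590744 + 1197534 - 1213271280)) - 1735/2665158 = (1702050 - 2254664485) - 1735/2665158 = -2252962435 - 1735/2665158 = -6004500857341465/2665158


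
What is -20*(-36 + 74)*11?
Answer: -8360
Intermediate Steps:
-20*(-36 + 74)*11 = -760*11 = -20*418 = -8360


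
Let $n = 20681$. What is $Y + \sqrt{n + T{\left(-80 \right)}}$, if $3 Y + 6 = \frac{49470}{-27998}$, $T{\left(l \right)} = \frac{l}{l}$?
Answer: $- \frac{36243}{13999} + 3 \sqrt{2298} \approx 141.22$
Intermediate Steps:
$T{\left(l \right)} = 1$
$Y = - \frac{36243}{13999}$ ($Y = -2 + \frac{49470 \frac{1}{-27998}}{3} = -2 + \frac{49470 \left(- \frac{1}{27998}\right)}{3} = -2 + \frac{1}{3} \left(- \frac{24735}{13999}\right) = -2 - \frac{8245}{13999} = - \frac{36243}{13999} \approx -2.589$)
$Y + \sqrt{n + T{\left(-80 \right)}} = - \frac{36243}{13999} + \sqrt{20681 + 1} = - \frac{36243}{13999} + \sqrt{20682} = - \frac{36243}{13999} + 3 \sqrt{2298}$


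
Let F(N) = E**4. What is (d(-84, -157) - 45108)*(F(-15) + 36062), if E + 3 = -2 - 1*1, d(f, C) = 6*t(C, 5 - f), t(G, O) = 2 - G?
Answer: -1649505132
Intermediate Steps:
d(f, C) = 12 - 6*C (d(f, C) = 6*(2 - C) = 12 - 6*C)
E = -6 (E = -3 + (-2 - 1*1) = -3 + (-2 - 1) = -3 - 3 = -6)
F(N) = 1296 (F(N) = (-6)**4 = 1296)
(d(-84, -157) - 45108)*(F(-15) + 36062) = ((12 - 6*(-157)) - 45108)*(1296 + 36062) = ((12 + 942) - 45108)*37358 = (954 - 45108)*37358 = -44154*37358 = -1649505132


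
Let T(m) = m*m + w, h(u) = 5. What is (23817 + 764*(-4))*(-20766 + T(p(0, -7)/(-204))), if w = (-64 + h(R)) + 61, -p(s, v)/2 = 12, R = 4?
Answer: -124582442712/289 ≈ -4.3108e+8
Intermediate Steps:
p(s, v) = -24 (p(s, v) = -2*12 = -24)
w = 2 (w = (-64 + 5) + 61 = -59 + 61 = 2)
T(m) = 2 + m² (T(m) = m*m + 2 = m² + 2 = 2 + m²)
(23817 + 764*(-4))*(-20766 + T(p(0, -7)/(-204))) = (23817 + 764*(-4))*(-20766 + (2 + (-24/(-204))²)) = (23817 - 3056)*(-20766 + (2 + (-24*(-1/204))²)) = 20761*(-20766 + (2 + (2/17)²)) = 20761*(-20766 + (2 + 4/289)) = 20761*(-20766 + 582/289) = 20761*(-6000792/289) = -124582442712/289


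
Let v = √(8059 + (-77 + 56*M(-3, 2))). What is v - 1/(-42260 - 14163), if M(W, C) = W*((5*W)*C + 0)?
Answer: 1/56423 + √13022 ≈ 114.11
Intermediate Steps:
M(W, C) = 5*C*W² (M(W, C) = W*(5*C*W + 0) = W*(5*C*W) = 5*C*W²)
v = √13022 (v = √(8059 + (-77 + 56*(5*2*(-3)²))) = √(8059 + (-77 + 56*(5*2*9))) = √(8059 + (-77 + 56*90)) = √(8059 + (-77 + 5040)) = √(8059 + 4963) = √13022 ≈ 114.11)
v - 1/(-42260 - 14163) = √13022 - 1/(-42260 - 14163) = √13022 - 1/(-56423) = √13022 - 1*(-1/56423) = √13022 + 1/56423 = 1/56423 + √13022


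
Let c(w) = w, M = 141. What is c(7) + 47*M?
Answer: 6634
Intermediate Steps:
c(7) + 47*M = 7 + 47*141 = 7 + 6627 = 6634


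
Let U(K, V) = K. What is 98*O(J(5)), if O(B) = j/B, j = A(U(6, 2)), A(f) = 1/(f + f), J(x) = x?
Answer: 49/30 ≈ 1.6333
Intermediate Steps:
A(f) = 1/(2*f)
j = 1/12 (j = (½)/6 = (½)*(⅙) = 1/12 ≈ 0.083333)
O(B) = 1/(12*B)
98*O(J(5)) = 98*((1/12)/5) = 98*((1/12)*(⅕)) = 98*(1/60) = 49/30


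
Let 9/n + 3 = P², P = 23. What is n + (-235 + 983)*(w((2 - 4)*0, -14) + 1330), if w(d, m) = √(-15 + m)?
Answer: 523285849/526 + 748*I*√29 ≈ 9.9484e+5 + 4028.1*I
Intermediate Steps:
n = 9/526 (n = 9/(-3 + 23²) = 9/(-3 + 529) = 9/526 ≈ 0.017110)
n + (-235 + 983)*(w((2 - 4)*0, -14) + 1330) = 9/526 + (-235 + 983)*(√(-15 - 14) + 1330) = 9/526 + 748*(√(-29) + 1330) = 9/526 + 748*(I*√29 + 1330) = 9/526 + 748*(1330 + I*√29) = 9/526 + (994840 + 748*I*√29) = 523285849/526 + 748*I*√29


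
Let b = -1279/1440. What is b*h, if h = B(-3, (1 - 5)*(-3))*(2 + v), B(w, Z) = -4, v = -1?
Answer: 1279/360 ≈ 3.5528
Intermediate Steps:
b = -1279/1440 (b = -1279*1/1440 = -1279/1440 ≈ -0.88819)
h = -4 (h = -4*(2 - 1) = -4*1 = -4)
b*h = -1279/1440*(-4) = 1279/360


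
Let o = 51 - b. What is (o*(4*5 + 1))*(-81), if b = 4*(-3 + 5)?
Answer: -73143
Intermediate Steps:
b = 8 (b = 4*2 = 8)
o = 43 (o = 51 - 1*8 = 51 - 8 = 43)
(o*(4*5 + 1))*(-81) = (43*(4*5 + 1))*(-81) = (43*(20 + 1))*(-81) = (43*21)*(-81) = 903*(-81) = -73143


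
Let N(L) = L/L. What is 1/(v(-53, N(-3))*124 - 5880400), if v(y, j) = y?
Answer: -1/5886972 ≈ -1.6987e-7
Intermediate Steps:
N(L) = 1
1/(v(-53, N(-3))*124 - 5880400) = 1/(-53*124 - 5880400) = 1/(-6572 - 5880400) = 1/(-5886972) = -1/5886972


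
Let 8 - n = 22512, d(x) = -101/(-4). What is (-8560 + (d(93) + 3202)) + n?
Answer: -111347/4 ≈ -27837.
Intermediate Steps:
d(x) = 101/4 (d(x) = -101*(-¼) = 101/4)
n = -22504 (n = 8 - 1*22512 = 8 - 22512 = -22504)
(-8560 + (d(93) + 3202)) + n = (-8560 + (101/4 + 3202)) - 22504 = (-8560 + 12909/4) - 22504 = -21331/4 - 22504 = -111347/4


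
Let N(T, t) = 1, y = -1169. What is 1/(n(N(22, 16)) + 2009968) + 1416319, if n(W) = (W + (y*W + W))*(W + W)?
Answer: 2843450179247/2007634 ≈ 1.4163e+6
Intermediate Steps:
n(W) = -2334*W**2 (n(W) = (W + (-1169*W + W))*(W + W) = (W - 1168*W)*(2*W) = (-1167*W)*(2*W) = -2334*W**2)
1/(n(N(22, 16)) + 2009968) + 1416319 = 1/(-2334*1**2 + 2009968) + 1416319 = 1/(-2334*1 + 2009968) + 1416319 = 1/(-2334 + 2009968) + 1416319 = 1/2007634 + 1416319 = 2843450179247/2007634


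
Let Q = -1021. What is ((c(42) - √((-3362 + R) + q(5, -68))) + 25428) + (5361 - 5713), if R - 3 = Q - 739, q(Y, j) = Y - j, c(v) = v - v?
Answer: 25076 - 29*I*√6 ≈ 25076.0 - 71.035*I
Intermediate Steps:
c(v) = 0
R = -1757 (R = 3 + (-1021 - 739) = 3 - 1760 = -1757)
((c(42) - √((-3362 + R) + q(5, -68))) + 25428) + (5361 - 5713) = ((0 - √((-3362 - 1757) + (5 - 1*(-68)))) + 25428) + (5361 - 5713) = ((0 - √(-5119 + (5 + 68))) + 25428) - 352 = ((0 - √(-5119 + 73)) + 25428) - 352 = ((0 - √(-5046)) + 25428) - 352 = ((0 - 29*I*√6) + 25428) - 352 = (-29*I*√6 + 25428) - 352 = (25428 - 29*I*√6) - 352 = 25076 - 29*I*√6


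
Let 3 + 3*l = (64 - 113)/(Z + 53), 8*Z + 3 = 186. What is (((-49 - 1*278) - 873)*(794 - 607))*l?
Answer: 165532400/607 ≈ 2.7271e+5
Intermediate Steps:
Z = 183/8 (Z = -3/8 + (⅛)*186 = -3/8 + 93/4 = 183/8 ≈ 22.875)
l = -2213/1821 (l = -1 + ((64 - 113)/(183/8 + 53))/3 = -1 + (-49/607/8)/3 = -1 + (-49*8/607)/3 = -1 + (⅓)*(-392/607) = -1 - 392/1821 = -2213/1821 ≈ -1.2153)
(((-49 - 1*278) - 873)*(794 - 607))*l = (((-49 - 1*278) - 873)*(794 - 607))*(-2213/1821) = (((-49 - 278) - 873)*187)*(-2213/1821) = ((-327 - 873)*187)*(-2213/1821) = -1200*187*(-2213/1821) = -224400*(-2213/1821) = 165532400/607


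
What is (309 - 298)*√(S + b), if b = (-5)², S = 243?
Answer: 22*√67 ≈ 180.08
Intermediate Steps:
b = 25
(309 - 298)*√(S + b) = (309 - 298)*√(243 + 25) = 11*√268 = 11*(2*√67) = 22*√67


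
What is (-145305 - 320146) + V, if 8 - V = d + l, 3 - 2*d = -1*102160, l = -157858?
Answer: -717333/2 ≈ -3.5867e+5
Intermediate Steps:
d = 102163/2 (d = 3/2 - (-1)*102160/2 = 3/2 - 1/2*(-102160) = 3/2 + 51080 = 102163/2 ≈ 51082.)
V = 213569/2 (V = 8 - (102163/2 - 157858) = 8 - 1*(-213553/2) = 8 + 213553/2 = 213569/2 ≈ 1.0678e+5)
(-145305 - 320146) + V = (-145305 - 320146) + 213569/2 = -465451 + 213569/2 = -717333/2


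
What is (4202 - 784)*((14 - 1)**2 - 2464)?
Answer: -7844310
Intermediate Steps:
(4202 - 784)*((14 - 1)**2 - 2464) = 3418*(13**2 - 2464) = 3418*(169 - 2464) = 3418*(-2295) = -7844310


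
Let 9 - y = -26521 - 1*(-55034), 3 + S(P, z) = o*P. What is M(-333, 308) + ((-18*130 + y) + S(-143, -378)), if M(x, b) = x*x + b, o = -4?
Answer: 80922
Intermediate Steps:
M(x, b) = b + x² (M(x, b) = x² + b = b + x²)
S(P, z) = -3 - 4*P
y = -28504 (y = 9 - (-26521 - 1*(-55034)) = 9 - (-26521 + 55034) = 9 - 1*28513 = 9 - 28513 = -28504)
M(-333, 308) + ((-18*130 + y) + S(-143, -378)) = (308 + (-333)²) + ((-18*130 - 28504) + (-3 - 4*(-143))) = (308 + 110889) + ((-2340 - 28504) + (-3 + 572)) = 111197 + (-30844 + 569) = 111197 - 30275 = 80922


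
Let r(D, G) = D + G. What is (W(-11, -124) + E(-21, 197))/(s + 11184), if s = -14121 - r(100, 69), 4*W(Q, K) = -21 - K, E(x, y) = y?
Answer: -891/12424 ≈ -0.071716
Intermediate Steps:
W(Q, K) = -21/4 - K/4 (W(Q, K) = (-21 - K)/4 = -21/4 - K/4)
s = -14290 (s = -14121 - (100 + 69) = -14121 - 1*169 = -14121 - 169 = -14290)
(W(-11, -124) + E(-21, 197))/(s + 11184) = ((-21/4 - 1/4*(-124)) + 197)/(-14290 + 11184) = ((-21/4 + 31) + 197)/(-3106) = (103/4 + 197)*(-1/3106) = (891/4)*(-1/3106) = -891/12424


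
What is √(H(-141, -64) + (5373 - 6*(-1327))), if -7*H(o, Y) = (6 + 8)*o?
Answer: 3*√1513 ≈ 116.69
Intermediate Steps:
H(o, Y) = -2*o (H(o, Y) = -(6 + 8)*o/7 = -2*o)
√(H(-141, -64) + (5373 - 6*(-1327))) = √(-2*(-141) + (5373 - 6*(-1327))) = √(282 + (5373 - 1*(-7962))) = √(282 + (5373 + 7962)) = √(282 + 13335) = √13617 = 3*√1513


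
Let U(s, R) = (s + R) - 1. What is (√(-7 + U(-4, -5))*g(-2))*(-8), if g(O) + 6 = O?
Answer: 64*I*√17 ≈ 263.88*I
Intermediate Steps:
U(s, R) = -1 + R + s (U(s, R) = (R + s) - 1 = -1 + R + s)
g(O) = -6 + O
(√(-7 + U(-4, -5))*g(-2))*(-8) = (√(-7 + (-1 - 5 - 4))*(-6 - 2))*(-8) = (√(-7 - 10)*(-8))*(-8) = (√(-17)*(-8))*(-8) = ((I*√17)*(-8))*(-8) = -8*I*√17*(-8) = 64*I*√17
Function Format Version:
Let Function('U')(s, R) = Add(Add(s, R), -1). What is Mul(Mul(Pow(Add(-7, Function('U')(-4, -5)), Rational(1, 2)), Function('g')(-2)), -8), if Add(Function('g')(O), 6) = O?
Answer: Mul(64, I, Pow(17, Rational(1, 2))) ≈ Mul(263.88, I)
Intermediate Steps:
Function('U')(s, R) = Add(-1, R, s) (Function('U')(s, R) = Add(Add(R, s), -1) = Add(-1, R, s))
Function('g')(O) = Add(-6, O)
Mul(Mul(Pow(Add(-7, Function('U')(-4, -5)), Rational(1, 2)), Function('g')(-2)), -8) = Mul(Mul(Pow(Add(-7, Add(-1, -5, -4)), Rational(1, 2)), Add(-6, -2)), -8) = Mul(Mul(Pow(Add(-7, -10), Rational(1, 2)), -8), -8) = Mul(Mul(Pow(-17, Rational(1, 2)), -8), -8) = Mul(Mul(Mul(I, Pow(17, Rational(1, 2))), -8), -8) = Mul(Mul(-8, I, Pow(17, Rational(1, 2))), -8) = Mul(64, I, Pow(17, Rational(1, 2)))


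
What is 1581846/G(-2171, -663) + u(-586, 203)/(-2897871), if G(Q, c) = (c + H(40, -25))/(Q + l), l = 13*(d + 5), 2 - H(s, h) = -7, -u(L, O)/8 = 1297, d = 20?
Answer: 1410339586073090/315867939 ≈ 4.4650e+6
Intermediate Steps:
u(L, O) = -10376 (u(L, O) = -8*1297 = -10376)
H(s, h) = 9 (H(s, h) = 2 - 1*(-7) = 2 + 7 = 9)
l = 325 (l = 13*(20 + 5) = 13*25 = 325)
G(Q, c) = (9 + c)/(325 + Q) (G(Q, c) = (c + 9)/(Q + 325) = (9 + c)/(325 + Q))
1581846/G(-2171, -663) + u(-586, 203)/(-2897871) = 1581846/(((9 - 663)/(325 - 2171))) - 10376/(-2897871) = 1581846/((-654/(-1846))) - 10376*(-1/2897871) = 1581846/((-1/1846*(-654))) + 10376/2897871 = 1581846/(327/923) + 10376/2897871 = 1581846*(923/327) + 10376/2897871 = 486681286/109 + 10376/2897871 = 1410339586073090/315867939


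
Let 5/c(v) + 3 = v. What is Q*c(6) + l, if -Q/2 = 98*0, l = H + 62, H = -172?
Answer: -110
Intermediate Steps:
c(v) = 5/(-3 + v)
l = -110 (l = -172 + 62 = -110)
Q = 0 (Q = -196*0 = -2*0 = 0)
Q*c(6) + l = 0*(5/(-3 + 6)) - 110 = 0*(5/3) - 110 = 0 - 110 = -110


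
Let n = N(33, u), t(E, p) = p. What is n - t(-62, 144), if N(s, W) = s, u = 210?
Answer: -111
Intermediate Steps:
n = 33
n - t(-62, 144) = 33 - 1*144 = 33 - 144 = -111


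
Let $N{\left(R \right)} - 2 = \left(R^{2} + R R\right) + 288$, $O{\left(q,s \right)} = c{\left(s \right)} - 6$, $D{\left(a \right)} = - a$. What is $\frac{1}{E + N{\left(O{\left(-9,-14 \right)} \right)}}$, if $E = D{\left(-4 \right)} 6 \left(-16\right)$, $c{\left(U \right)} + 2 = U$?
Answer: $\frac{1}{874} \approx 0.0011442$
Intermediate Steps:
$c{\left(U \right)} = -2 + U$
$O{\left(q,s \right)} = -8 + s$ ($O{\left(q,s \right)} = \left(-2 + s\right) - 6 = -8 + s$)
$E = -384$ ($E = \left(-1\right) \left(-4\right) 6 \left(-16\right) = 4 \cdot 6 \left(-16\right) = 24 \left(-16\right) = -384$)
$N{\left(R \right)} = 290 + 2 R^{2}$ ($N{\left(R \right)} = 2 + \left(\left(R^{2} + R R\right) + 288\right) = 2 + \left(\left(R^{2} + R^{2}\right) + 288\right) = 2 + \left(2 R^{2} + 288\right) = 2 + \left(288 + 2 R^{2}\right) = 290 + 2 R^{2}$)
$\frac{1}{E + N{\left(O{\left(-9,-14 \right)} \right)}} = \frac{1}{-384 + \left(290 + 2 \left(-8 - 14\right)^{2}\right)} = \frac{1}{-384 + \left(290 + 2 \left(-22\right)^{2}\right)} = \frac{1}{-384 + \left(290 + 2 \cdot 484\right)} = \frac{1}{-384 + \left(290 + 968\right)} = \frac{1}{-384 + 1258} = \frac{1}{874}$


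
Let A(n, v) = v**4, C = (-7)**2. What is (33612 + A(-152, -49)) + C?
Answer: 5798462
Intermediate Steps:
C = 49
(33612 + A(-152, -49)) + C = (33612 + (-49)**4) + 49 = (33612 + 5764801) + 49 = 5798413 + 49 = 5798462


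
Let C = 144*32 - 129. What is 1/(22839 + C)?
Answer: 1/27318 ≈ 3.6606e-5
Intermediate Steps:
C = 4479 (C = 4608 - 129 = 4479)
1/(22839 + C) = 1/(22839 + 4479) = 1/27318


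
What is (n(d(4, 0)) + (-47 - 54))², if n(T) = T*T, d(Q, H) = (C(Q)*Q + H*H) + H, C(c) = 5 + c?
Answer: 1428025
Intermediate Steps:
d(Q, H) = H + H² + Q*(5 + Q) (d(Q, H) = ((5 + Q)*Q + H*H) + H = (Q*(5 + Q) + H²) + H = (H² + Q*(5 + Q)) + H = H + H² + Q*(5 + Q))
n(T) = T²
(n(d(4, 0)) + (-47 - 54))² = ((0 + 0² + 4*(5 + 4))² + (-47 - 54))² = ((0 + 0 + 4*9)² - 101)² = ((0 + 0 + 36)² - 101)² = (36² - 101)² = (1296 - 101)² = 1195² = 1428025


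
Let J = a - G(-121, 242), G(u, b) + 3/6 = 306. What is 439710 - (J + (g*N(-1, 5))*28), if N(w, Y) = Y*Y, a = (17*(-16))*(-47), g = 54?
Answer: 778863/2 ≈ 3.8943e+5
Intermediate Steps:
G(u, b) = 611/2 (G(u, b) = -1/2 + 306 = 611/2)
a = 12784 (a = -272*(-47) = 12784)
N(w, Y) = Y**2
J = 24957/2 (J = 12784 - 1*611/2 = 12784 - 611/2 = 24957/2 ≈ 12479.)
439710 - (J + (g*N(-1, 5))*28) = 439710 - (24957/2 + (54*5**2)*28) = 439710 - (24957/2 + (54*25)*28) = 439710 - (24957/2 + 1350*28) = 439710 - (24957/2 + 37800) = 439710 - 1*100557/2 = 439710 - 100557/2 = 778863/2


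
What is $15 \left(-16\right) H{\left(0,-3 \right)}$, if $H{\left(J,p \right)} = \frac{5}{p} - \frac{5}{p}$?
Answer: $0$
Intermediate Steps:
$H{\left(J,p \right)} = 0$
$15 \left(-16\right) H{\left(0,-3 \right)} = 15 \left(-16\right) 0 = \left(-240\right) 0 = 0$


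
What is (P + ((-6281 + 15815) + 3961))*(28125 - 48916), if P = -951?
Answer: -260802304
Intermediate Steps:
(P + ((-6281 + 15815) + 3961))*(28125 - 48916) = (-951 + ((-6281 + 15815) + 3961))*(28125 - 48916) = (-951 + (9534 + 3961))*(-20791) = (-951 + 13495)*(-20791) = 12544*(-20791) = -260802304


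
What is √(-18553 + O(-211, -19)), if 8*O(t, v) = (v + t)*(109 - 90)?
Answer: I*√76397/2 ≈ 138.2*I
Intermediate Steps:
O(t, v) = 19*t/8 + 19*v/8 (O(t, v) = ((v + t)*(109 - 90))/8 = ((t + v)*19)/8 = (19*t + 19*v)/8 = 19*t/8 + 19*v/8)
√(-18553 + O(-211, -19)) = √(-18553 + ((19/8)*(-211) + (19/8)*(-19))) = √(-18553 + (-4009/8 - 361/8)) = √(-18553 - 2185/4) = √(-76397/4) = I*√76397/2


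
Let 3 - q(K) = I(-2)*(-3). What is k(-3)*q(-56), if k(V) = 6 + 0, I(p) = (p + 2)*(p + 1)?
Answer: 18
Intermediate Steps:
I(p) = (1 + p)*(2 + p) (I(p) = (2 + p)*(1 + p) = (1 + p)*(2 + p))
q(K) = 3 (q(K) = 3 - (2 + (-2)² + 3*(-2))*(-3) = 3 - (2 + 4 - 6)*(-3) = 3 - 0*(-3) = 3 - 1*0 = 3 + 0 = 3)
k(V) = 6
k(-3)*q(-56) = 6*3 = 18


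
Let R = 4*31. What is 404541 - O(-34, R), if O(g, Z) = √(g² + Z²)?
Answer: 404541 - 2*√4133 ≈ 4.0441e+5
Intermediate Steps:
R = 124
O(g, Z) = √(Z² + g²)
404541 - O(-34, R) = 404541 - √(124² + (-34)²) = 404541 - √(15376 + 1156) = 404541 - √16532 = 404541 - 2*√4133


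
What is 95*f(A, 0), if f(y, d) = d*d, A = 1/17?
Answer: 0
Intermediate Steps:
A = 1/17 ≈ 0.058824
f(y, d) = d²
95*f(A, 0) = 95*0² = 95*0 = 0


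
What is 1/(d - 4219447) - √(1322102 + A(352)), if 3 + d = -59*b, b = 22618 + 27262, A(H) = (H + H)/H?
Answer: -1/7162370 - 2*√330526 ≈ -1149.8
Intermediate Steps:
A(H) = 2 (A(H) = (2*H)/H = 2)
b = 49880
d = -2942923 (d = -3 - 59*49880 = -3 - 2942920 = -2942923)
1/(d - 4219447) - √(1322102 + A(352)) = 1/(-2942923 - 4219447) - √(1322102 + 2) = 1/(-7162370) - √1322104 = -1/7162370 - 2*√330526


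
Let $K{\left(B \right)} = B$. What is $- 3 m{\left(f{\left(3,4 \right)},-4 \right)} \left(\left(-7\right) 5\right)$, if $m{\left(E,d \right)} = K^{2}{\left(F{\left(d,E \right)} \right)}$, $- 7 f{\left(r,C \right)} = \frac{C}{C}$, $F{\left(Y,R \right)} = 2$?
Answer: $420$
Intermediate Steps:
$f{\left(r,C \right)} = - \frac{1}{7}$ ($f{\left(r,C \right)} = - \frac{C \frac{1}{C}}{7} = \left(- \frac{1}{7}\right) 1 = - \frac{1}{7}$)
$m{\left(E,d \right)} = 4$ ($m{\left(E,d \right)} = 2^{2} = 4$)
$- 3 m{\left(f{\left(3,4 \right)},-4 \right)} \left(\left(-7\right) 5\right) = \left(-3\right) 4 \left(\left(-7\right) 5\right) = \left(-12\right) \left(-35\right) = 420$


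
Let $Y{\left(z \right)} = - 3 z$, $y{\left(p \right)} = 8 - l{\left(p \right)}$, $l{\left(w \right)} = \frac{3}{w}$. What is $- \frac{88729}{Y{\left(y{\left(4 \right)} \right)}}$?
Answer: $\frac{354916}{87} \approx 4079.5$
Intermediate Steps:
$y{\left(p \right)} = 8 - \frac{3}{p}$
$- \frac{88729}{Y{\left(y{\left(4 \right)} \right)}} = - \frac{88729}{\left(-3\right) \left(8 - \frac{3}{4}\right)} = - \frac{88729}{\left(-3\right) \frac{29}{4}} = - \frac{88729}{- \frac{87}{4}} = \left(-88729\right) \left(- \frac{4}{87}\right) = \frac{354916}{87}$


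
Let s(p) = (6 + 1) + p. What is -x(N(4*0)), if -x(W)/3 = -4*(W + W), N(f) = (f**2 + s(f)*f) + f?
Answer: 0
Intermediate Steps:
s(p) = 7 + p
N(f) = f + f**2 + f*(7 + f) (N(f) = (f**2 + (7 + f)*f) + f = (f**2 + f*(7 + f)) + f = f + f**2 + f*(7 + f))
x(W) = 24*W (x(W) = -(-12)*(W + W) = -(-12)*2*W = -(-24)*W = 24*W)
-x(N(4*0)) = -24*2*(4*0)*(4 + 4*0) = -24*2*0*(4 + 0) = -24*2*0*4 = -24*0 = -1*0 = 0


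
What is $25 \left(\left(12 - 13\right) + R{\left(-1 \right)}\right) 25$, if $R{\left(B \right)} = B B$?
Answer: $0$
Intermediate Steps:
$R{\left(B \right)} = B^{2}$
$25 \left(\left(12 - 13\right) + R{\left(-1 \right)}\right) 25 = 25 \left(\left(12 - 13\right) + \left(-1\right)^{2}\right) 25 = 25 \left(-1 + 1\right) 25 = 25 \cdot 0 \cdot 25 = 0 \cdot 25 = 0$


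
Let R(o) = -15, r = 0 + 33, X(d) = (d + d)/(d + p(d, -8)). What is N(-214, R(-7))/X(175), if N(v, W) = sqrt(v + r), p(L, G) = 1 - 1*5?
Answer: 171*I*sqrt(181)/350 ≈ 6.5731*I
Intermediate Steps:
p(L, G) = -4 (p(L, G) = 1 - 5 = -4)
X(d) = 2*d/(-4 + d) (X(d) = (d + d)/(d - 4) = (2*d)/(-4 + d) = 2*d/(-4 + d))
r = 33
N(v, W) = sqrt(33 + v) (N(v, W) = sqrt(v + 33) = sqrt(33 + v))
N(-214, R(-7))/X(175) = sqrt(33 - 214)/((2*175/(-4 + 175))) = sqrt(-181)/((2*175/171)) = (I*sqrt(181))/((2*175*(1/171))) = (I*sqrt(181))/(350/171) = (I*sqrt(181))*(171/350) = 171*I*sqrt(181)/350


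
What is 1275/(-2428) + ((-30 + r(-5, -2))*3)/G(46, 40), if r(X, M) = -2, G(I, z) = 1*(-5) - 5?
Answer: 110169/12140 ≈ 9.0749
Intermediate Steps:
G(I, z) = -10 (G(I, z) = -5 - 5 = -10)
1275/(-2428) + ((-30 + r(-5, -2))*3)/G(46, 40) = 1275/(-2428) + ((-30 - 2)*3)/(-10) = 1275*(-1/2428) - 32*3*(-⅒) = -1275/2428 - 96*(-⅒) = -1275/2428 + 48/5 = 110169/12140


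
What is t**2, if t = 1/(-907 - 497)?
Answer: 1/1971216 ≈ 5.0730e-7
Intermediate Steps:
t = -1/1404 (t = 1/(-1404) = -1/1404 ≈ -0.00071225)
t**2 = (-1/1404)**2 = 1/1971216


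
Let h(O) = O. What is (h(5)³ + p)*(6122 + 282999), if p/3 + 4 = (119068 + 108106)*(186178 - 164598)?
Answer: 4252173344926633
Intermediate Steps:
p = 14707244748 (p = -12 + 3*((119068 + 108106)*(186178 - 164598)) = -12 + 3*(227174*21580) = -12 + 3*4902414920 = -12 + 14707244760 = 14707244748)
(h(5)³ + p)*(6122 + 282999) = (5³ + 14707244748)*(6122 + 282999) = (125 + 14707244748)*289121 = 14707244873*289121 = 4252173344926633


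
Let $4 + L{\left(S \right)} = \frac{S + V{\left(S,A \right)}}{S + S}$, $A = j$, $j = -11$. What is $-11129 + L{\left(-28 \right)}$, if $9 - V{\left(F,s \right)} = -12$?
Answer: $- \frac{89063}{8} \approx -11133.0$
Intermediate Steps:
$A = -11$
$V{\left(F,s \right)} = 21$ ($V{\left(F,s \right)} = 9 - -12 = 9 + 12 = 21$)
$L{\left(S \right)} = -4 + \frac{21 + S}{2 S}$ ($L{\left(S \right)} = -4 + \frac{S + 21}{S + S} = -4 + \frac{21 + S}{2 S}$)
$-11129 + L{\left(-28 \right)} = -11129 + \frac{7 \left(3 - -28\right)}{2 \left(-28\right)} = -11129 + \frac{7}{2} \left(- \frac{1}{28}\right) \left(3 + 28\right) = -11129 + \frac{7}{2} \left(- \frac{1}{28}\right) 31 = -11129 - \frac{31}{8} = - \frac{89063}{8}$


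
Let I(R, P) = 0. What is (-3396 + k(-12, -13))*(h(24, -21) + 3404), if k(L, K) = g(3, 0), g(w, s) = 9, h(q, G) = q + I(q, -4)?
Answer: -11610636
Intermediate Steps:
h(q, G) = q (h(q, G) = q + 0 = q)
k(L, K) = 9
(-3396 + k(-12, -13))*(h(24, -21) + 3404) = (-3396 + 9)*(24 + 3404) = -3387*3428 = -11610636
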